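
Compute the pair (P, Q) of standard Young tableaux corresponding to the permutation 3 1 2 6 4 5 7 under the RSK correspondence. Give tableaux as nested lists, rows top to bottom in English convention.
P = [[1, 2, 4, 5, 7], [3, 6]], Q = [[1, 3, 4, 6, 7], [2, 5]]

Insert each entry of the permutation into P by Schensted row insertion, recording in Q the position of each new cell.

Insert 3: appended to row 1. P = [[3]].
Insert 1: 1 bumps 3 from row 1; 3 starts row 2. P = [[1], [3]].
Insert 2: appended to row 1. P = [[1, 2], [3]].
Insert 6: appended to row 1. P = [[1, 2, 6], [3]].
Insert 4: 4 bumps 6 from row 1; 6 appends to row 2. P = [[1, 2, 4], [3, 6]].
Insert 5: appended to row 1. P = [[1, 2, 4, 5], [3, 6]].
Insert 7: appended to row 1. P = [[1, 2, 4, 5, 7], [3, 6]].

So P = [[1, 2, 4, 5, 7], [3, 6]], Q = [[1, 3, 4, 6, 7], [2, 5]].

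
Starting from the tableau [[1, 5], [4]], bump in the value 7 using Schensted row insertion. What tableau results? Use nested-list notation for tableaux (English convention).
7 is larger than every entry of row 1, so it is appended to row 1. The new tableau is [[1, 5, 7], [4]].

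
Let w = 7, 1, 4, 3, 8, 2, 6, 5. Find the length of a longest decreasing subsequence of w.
4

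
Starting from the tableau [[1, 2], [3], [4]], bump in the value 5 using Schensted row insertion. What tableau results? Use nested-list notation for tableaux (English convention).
5 is larger than every entry of row 1, so it is appended to row 1. The new tableau is [[1, 2, 5], [3], [4]].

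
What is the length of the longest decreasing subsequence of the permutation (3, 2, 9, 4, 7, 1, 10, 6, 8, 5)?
4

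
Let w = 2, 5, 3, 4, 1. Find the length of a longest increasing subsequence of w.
3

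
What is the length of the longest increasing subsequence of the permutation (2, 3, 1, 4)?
3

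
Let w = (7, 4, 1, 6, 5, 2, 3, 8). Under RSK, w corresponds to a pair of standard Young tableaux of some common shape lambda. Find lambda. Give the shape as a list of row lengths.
[4, 2, 1, 1]

Row-insert each entry into an empty tableau.

After inserting 7: P = [[7]].
After inserting 4: P = [[4], [7]].
After inserting 1: P = [[1], [4], [7]].
After inserting 6: P = [[1, 6], [4], [7]].
After inserting 5: P = [[1, 5], [4, 6], [7]].
After inserting 2: P = [[1, 2], [4, 5], [6], [7]].
After inserting 3: P = [[1, 2, 3], [4, 5], [6], [7]].
After inserting 8: P = [[1, 2, 3, 8], [4, 5], [6], [7]].

The final insertion tableau P = [[1, 2, 3, 8], [4, 5], [6], [7]] has shape [4, 2, 1, 1].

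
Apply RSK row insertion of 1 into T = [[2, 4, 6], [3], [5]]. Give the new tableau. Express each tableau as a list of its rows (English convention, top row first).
In row 1, 1 replaces 2 (the leftmost entry greater than 1); 2 is bumped to row 2. In row 2, 2 replaces 3 (the leftmost entry greater than 2); 3 is bumped to row 3. In row 3, 3 replaces 5 (the leftmost entry greater than 3); 5 is bumped to row 4. 5 starts a new row 4. The new tableau is [[1, 4, 6], [2], [3], [5]].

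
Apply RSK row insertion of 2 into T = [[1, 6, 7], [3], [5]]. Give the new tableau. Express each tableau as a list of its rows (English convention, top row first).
In row 1, 2 replaces 6 (the leftmost entry greater than 2); 6 is bumped to row 2. 6 is appended to row 2. The new tableau is [[1, 2, 7], [3, 6], [5]].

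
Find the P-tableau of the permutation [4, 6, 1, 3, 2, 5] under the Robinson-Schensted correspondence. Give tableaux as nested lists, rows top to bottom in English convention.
After inserting 4: P = [[4]].
After inserting 6: P = [[4, 6]].
After inserting 1: P = [[1, 6], [4]].
After inserting 3: P = [[1, 3], [4, 6]].
After inserting 2: P = [[1, 2], [3, 6], [4]].
After inserting 5: P = [[1, 2, 5], [3, 6], [4]].

So P = [[1, 2, 5], [3, 6], [4]].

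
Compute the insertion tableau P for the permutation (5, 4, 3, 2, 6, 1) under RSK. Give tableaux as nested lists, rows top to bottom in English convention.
P = [[1, 6], [2], [3], [4], [5]]

Insert 5: appended to row 1. P = [[5]].
Insert 4: 4 bumps 5 from row 1; 5 starts row 2. P = [[4], [5]].
Insert 3: 3 bumps 4 from row 1; 4 bumps 5 from row 2; 5 starts row 3. P = [[3], [4], [5]].
Insert 2: 2 bumps 3 from row 1; 3 bumps 4 from row 2; 4 bumps 5 from row 3; 5 starts row 4. P = [[2], [3], [4], [5]].
Insert 6: appended to row 1. P = [[2, 6], [3], [4], [5]].
Insert 1: 1 bumps 2 from row 1; 2 bumps 3 from row 2; 3 bumps 4 from row 3; 4 bumps 5 from row 4; 5 starts row 5. P = [[1, 6], [2], [3], [4], [5]].

So P = [[1, 6], [2], [3], [4], [5]].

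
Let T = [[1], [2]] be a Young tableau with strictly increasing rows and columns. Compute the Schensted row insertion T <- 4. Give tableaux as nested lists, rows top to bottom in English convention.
4 is larger than every entry of row 1, so it is appended to row 1. The new tableau is [[1, 4], [2]].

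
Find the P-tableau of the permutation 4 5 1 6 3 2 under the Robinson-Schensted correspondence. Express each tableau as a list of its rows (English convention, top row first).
Insert 4: appended to row 1. P = [[4]].
Insert 5: appended to row 1. P = [[4, 5]].
Insert 1: 1 bumps 4 from row 1; 4 starts row 2. P = [[1, 5], [4]].
Insert 6: appended to row 1. P = [[1, 5, 6], [4]].
Insert 3: 3 bumps 5 from row 1; 5 appends to row 2. P = [[1, 3, 6], [4, 5]].
Insert 2: 2 bumps 3 from row 1; 3 bumps 4 from row 2; 4 starts row 3. P = [[1, 2, 6], [3, 5], [4]].

So P = [[1, 2, 6], [3, 5], [4]].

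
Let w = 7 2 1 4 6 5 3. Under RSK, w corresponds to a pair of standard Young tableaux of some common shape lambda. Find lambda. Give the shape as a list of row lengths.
Row-insert each entry into an empty tableau.

After inserting 7: P = [[7]].
After inserting 2: P = [[2], [7]].
After inserting 1: P = [[1], [2], [7]].
After inserting 4: P = [[1, 4], [2], [7]].
After inserting 6: P = [[1, 4, 6], [2], [7]].
After inserting 5: P = [[1, 4, 5], [2, 6], [7]].
After inserting 3: P = [[1, 3, 5], [2, 4], [6], [7]].

The final insertion tableau P = [[1, 3, 5], [2, 4], [6], [7]] has shape [3, 2, 1, 1].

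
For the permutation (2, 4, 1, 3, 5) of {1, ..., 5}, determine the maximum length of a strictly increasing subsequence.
3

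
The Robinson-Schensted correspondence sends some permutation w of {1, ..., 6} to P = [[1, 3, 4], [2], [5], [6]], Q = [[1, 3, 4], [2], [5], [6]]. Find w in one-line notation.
6 2 3 5 4 1

Reverse the RSK construction: for i from n down to 1, find the cell of Q containing i, remove the entry at that cell from P, and reverse-bump it up through P; the value ejected from row 1 is w(i).

Step i=6: Q has 6 at row 4, column 1; remove 6 from row 4 of P and reverse-bump: 6 enters row 3 and ejects 5; 5 enters row 2 and ejects 2; 2 enters row 1 and ejects 1. So w(6) = 1. P is now [[2, 3, 4], [5], [6]].
Step i=5: Q has 5 at row 3, column 1; remove 6 from row 3 of P and reverse-bump: 6 enters row 2 and ejects 5; 5 enters row 1 and ejects 4. So w(5) = 4. P is now [[2, 3, 5], [6]].
Step i=4: Q has 4 at row 1, column 3; remove that cell from P, ejecting 5. So w(4) = 5. P is now [[2, 3], [6]].
Step i=3: Q has 3 at row 1, column 2; remove that cell from P, ejecting 3. So w(3) = 3. P is now [[2], [6]].
Step i=2: Q has 2 at row 2, column 1; remove 6 from row 2 of P and reverse-bump: 6 enters row 1 and ejects 2. So w(2) = 2. P is now [[6]].
Step i=1: Q has 1 at row 1, column 1; remove that cell from P, ejecting 6. So w(1) = 6. P is now [].

So w = 6 2 3 5 4 1.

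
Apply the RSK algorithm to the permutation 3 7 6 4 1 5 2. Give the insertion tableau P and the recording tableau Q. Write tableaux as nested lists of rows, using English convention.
P = [[1, 2, 5], [3, 4], [6], [7]], Q = [[1, 2, 6], [3, 7], [4], [5]]

Insert each entry of the permutation into P by Schensted row insertion, recording in Q the position of each new cell.

Insert 3: appended to row 1. P = [[3]], Q = [[1]].
Insert 7: appended to row 1. P = [[3, 7]], Q = [[1, 2]].
Insert 6: 6 bumps 7 from row 1; 7 starts row 2. P = [[3, 6], [7]], Q = [[1, 2], [3]].
Insert 4: 4 bumps 6 from row 1; 6 bumps 7 from row 2; 7 starts row 3. P = [[3, 4], [6], [7]], Q = [[1, 2], [3], [4]].
Insert 1: 1 bumps 3 from row 1; 3 bumps 6 from row 2; 6 bumps 7 from row 3; 7 starts row 4. P = [[1, 4], [3], [6], [7]], Q = [[1, 2], [3], [4], [5]].
Insert 5: appended to row 1. P = [[1, 4, 5], [3], [6], [7]], Q = [[1, 2, 6], [3], [4], [5]].
Insert 2: 2 bumps 4 from row 1; 4 appends to row 2. P = [[1, 2, 5], [3, 4], [6], [7]], Q = [[1, 2, 6], [3, 7], [4], [5]].

So P = [[1, 2, 5], [3, 4], [6], [7]], Q = [[1, 2, 6], [3, 7], [4], [5]].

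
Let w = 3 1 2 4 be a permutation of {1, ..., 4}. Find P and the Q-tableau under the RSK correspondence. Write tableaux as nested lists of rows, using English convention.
P = [[1, 2, 4], [3]], Q = [[1, 3, 4], [2]]

Insert each entry of the permutation into P by Schensted row insertion, recording in Q the position of each new cell.

Insert 3: appended to row 1. P = [[3]].
Insert 1: 1 bumps 3 from row 1; 3 starts row 2. P = [[1], [3]].
Insert 2: appended to row 1. P = [[1, 2], [3]].
Insert 4: appended to row 1. P = [[1, 2, 4], [3]].

So P = [[1, 2, 4], [3]], Q = [[1, 3, 4], [2]].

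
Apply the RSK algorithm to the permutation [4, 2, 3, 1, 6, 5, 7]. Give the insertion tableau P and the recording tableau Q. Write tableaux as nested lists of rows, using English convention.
Insert each entry of the permutation into P by Schensted row insertion, recording in Q the position of each new cell.

Insert 4: appended to row 1. P = [[4]], Q = [[1]].
Insert 2: 2 bumps 4 from row 1; 4 starts row 2. P = [[2], [4]], Q = [[1], [2]].
Insert 3: appended to row 1. P = [[2, 3], [4]], Q = [[1, 3], [2]].
Insert 1: 1 bumps 2 from row 1; 2 bumps 4 from row 2; 4 starts row 3. P = [[1, 3], [2], [4]], Q = [[1, 3], [2], [4]].
Insert 6: appended to row 1. P = [[1, 3, 6], [2], [4]], Q = [[1, 3, 5], [2], [4]].
Insert 5: 5 bumps 6 from row 1; 6 appends to row 2. P = [[1, 3, 5], [2, 6], [4]], Q = [[1, 3, 5], [2, 6], [4]].
Insert 7: appended to row 1. P = [[1, 3, 5, 7], [2, 6], [4]], Q = [[1, 3, 5, 7], [2, 6], [4]].

So P = [[1, 3, 5, 7], [2, 6], [4]], Q = [[1, 3, 5, 7], [2, 6], [4]].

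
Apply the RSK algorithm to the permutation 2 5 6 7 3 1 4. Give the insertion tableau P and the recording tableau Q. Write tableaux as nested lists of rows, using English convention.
Insert each entry of the permutation into P by Schensted row insertion, recording in Q the position of each new cell.

Insert 2: appended to row 1. P = [[2]], Q = [[1]].
Insert 5: appended to row 1. P = [[2, 5]], Q = [[1, 2]].
Insert 6: appended to row 1. P = [[2, 5, 6]], Q = [[1, 2, 3]].
Insert 7: appended to row 1. P = [[2, 5, 6, 7]], Q = [[1, 2, 3, 4]].
Insert 3: 3 bumps 5 from row 1; 5 starts row 2. P = [[2, 3, 6, 7], [5]], Q = [[1, 2, 3, 4], [5]].
Insert 1: 1 bumps 2 from row 1; 2 bumps 5 from row 2; 5 starts row 3. P = [[1, 3, 6, 7], [2], [5]], Q = [[1, 2, 3, 4], [5], [6]].
Insert 4: 4 bumps 6 from row 1; 6 appends to row 2. P = [[1, 3, 4, 7], [2, 6], [5]], Q = [[1, 2, 3, 4], [5, 7], [6]].

So P = [[1, 3, 4, 7], [2, 6], [5]], Q = [[1, 2, 3, 4], [5, 7], [6]].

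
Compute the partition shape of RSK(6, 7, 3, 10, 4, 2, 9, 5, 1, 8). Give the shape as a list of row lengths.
Row-insert each entry into an empty tableau.

After inserting 6: P = [[6]].
After inserting 7: P = [[6, 7]].
After inserting 3: P = [[3, 7], [6]].
After inserting 10: P = [[3, 7, 10], [6]].
After inserting 4: P = [[3, 4, 10], [6, 7]].
After inserting 2: P = [[2, 4, 10], [3, 7], [6]].
After inserting 9: P = [[2, 4, 9], [3, 7, 10], [6]].
After inserting 5: P = [[2, 4, 5], [3, 7, 9], [6, 10]].
After inserting 1: P = [[1, 4, 5], [2, 7, 9], [3, 10], [6]].
After inserting 8: P = [[1, 4, 5, 8], [2, 7, 9], [3, 10], [6]].

The final insertion tableau P = [[1, 4, 5, 8], [2, 7, 9], [3, 10], [6]] has shape [4, 3, 2, 1].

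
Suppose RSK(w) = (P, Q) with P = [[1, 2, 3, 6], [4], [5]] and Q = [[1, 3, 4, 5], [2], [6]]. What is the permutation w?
5 1 2 4 6 3

Reverse the RSK construction: for i from n down to 1, find the cell of Q containing i, remove the entry at that cell from P, and reverse-bump it up through P; the value ejected from row 1 is w(i).

Step i=6: Q has 6 at row 3, column 1; remove 5 from row 3 of P and reverse-bump: 5 enters row 2 and ejects 4; 4 enters row 1 and ejects 3. So w(6) = 3. P is now [[1, 2, 4, 6], [5]].
Step i=5: Q has 5 at row 1, column 4; remove that cell from P, ejecting 6. So w(5) = 6. P is now [[1, 2, 4], [5]].
Step i=4: Q has 4 at row 1, column 3; remove that cell from P, ejecting 4. So w(4) = 4. P is now [[1, 2], [5]].
Step i=3: Q has 3 at row 1, column 2; remove that cell from P, ejecting 2. So w(3) = 2. P is now [[1], [5]].
Step i=2: Q has 2 at row 2, column 1; remove 5 from row 2 of P and reverse-bump: 5 enters row 1 and ejects 1. So w(2) = 1. P is now [[5]].
Step i=1: Q has 1 at row 1, column 1; remove that cell from P, ejecting 5. So w(1) = 5. P is now [].

So w = 5 1 2 4 6 3.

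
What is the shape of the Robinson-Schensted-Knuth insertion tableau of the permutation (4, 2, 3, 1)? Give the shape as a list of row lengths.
[2, 1, 1]

Row-insert each entry into an empty tableau.

After inserting 4: P = [[4]].
After inserting 2: P = [[2], [4]].
After inserting 3: P = [[2, 3], [4]].
After inserting 1: P = [[1, 3], [2], [4]].

The final insertion tableau P = [[1, 3], [2], [4]] has shape [2, 1, 1].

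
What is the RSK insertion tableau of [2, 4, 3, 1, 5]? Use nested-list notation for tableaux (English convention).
P = [[1, 3, 5], [2], [4]]

Insert 2: appended to row 1. P = [[2]].
Insert 4: appended to row 1. P = [[2, 4]].
Insert 3: 3 bumps 4 from row 1; 4 starts row 2. P = [[2, 3], [4]].
Insert 1: 1 bumps 2 from row 1; 2 bumps 4 from row 2; 4 starts row 3. P = [[1, 3], [2], [4]].
Insert 5: appended to row 1. P = [[1, 3, 5], [2], [4]].

So P = [[1, 3, 5], [2], [4]].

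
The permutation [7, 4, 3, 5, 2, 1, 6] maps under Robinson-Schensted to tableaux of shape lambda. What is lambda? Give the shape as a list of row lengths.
[3, 1, 1, 1, 1]

RSK row insertion gives P = [[1, 5, 6], [2], [3], [4], [7]], which has shape [3, 1, 1, 1, 1].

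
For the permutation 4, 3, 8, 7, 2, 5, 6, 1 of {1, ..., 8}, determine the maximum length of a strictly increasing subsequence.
3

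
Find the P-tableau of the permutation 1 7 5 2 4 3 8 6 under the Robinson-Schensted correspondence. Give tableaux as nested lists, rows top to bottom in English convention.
After inserting 1: P = [[1]].
After inserting 7: P = [[1, 7]].
After inserting 5: P = [[1, 5], [7]].
After inserting 2: P = [[1, 2], [5], [7]].
After inserting 4: P = [[1, 2, 4], [5], [7]].
After inserting 3: P = [[1, 2, 3], [4], [5], [7]].
After inserting 8: P = [[1, 2, 3, 8], [4], [5], [7]].
After inserting 6: P = [[1, 2, 3, 6], [4, 8], [5], [7]].

So P = [[1, 2, 3, 6], [4, 8], [5], [7]].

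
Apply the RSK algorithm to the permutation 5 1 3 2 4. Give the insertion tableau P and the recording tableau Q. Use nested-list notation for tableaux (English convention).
Insert each entry of the permutation into P by Schensted row insertion, recording in Q the position of each new cell.

After inserting 5: P = [[5]].
After inserting 1: P = [[1], [5]].
After inserting 3: P = [[1, 3], [5]].
After inserting 2: P = [[1, 2], [3], [5]].
After inserting 4: P = [[1, 2, 4], [3], [5]].

So P = [[1, 2, 4], [3], [5]], Q = [[1, 3, 5], [2], [4]].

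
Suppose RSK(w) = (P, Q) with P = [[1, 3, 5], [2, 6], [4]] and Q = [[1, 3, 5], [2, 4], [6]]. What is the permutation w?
4 2 6 3 5 1

Reverse RSK: for i = n, n-1, ..., 1, locate i in Q, remove the corresponding corner cell from P, and reverse-bump its entry up through P; the value ejected from row 1 is w(i).

So w = 4 2 6 3 5 1.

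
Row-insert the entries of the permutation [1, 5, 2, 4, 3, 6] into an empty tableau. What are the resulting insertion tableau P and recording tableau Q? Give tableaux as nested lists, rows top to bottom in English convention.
P = [[1, 2, 3, 6], [4], [5]], Q = [[1, 2, 4, 6], [3], [5]]

Insert each entry of the permutation into P by Schensted row insertion, recording in Q the position of each new cell.

Insert 1: appended to row 1. P = [[1]].
Insert 5: appended to row 1. P = [[1, 5]].
Insert 2: 2 bumps 5 from row 1; 5 starts row 2. P = [[1, 2], [5]].
Insert 4: appended to row 1. P = [[1, 2, 4], [5]].
Insert 3: 3 bumps 4 from row 1; 4 bumps 5 from row 2; 5 starts row 3. P = [[1, 2, 3], [4], [5]].
Insert 6: appended to row 1. P = [[1, 2, 3, 6], [4], [5]].

So P = [[1, 2, 3, 6], [4], [5]], Q = [[1, 2, 4, 6], [3], [5]].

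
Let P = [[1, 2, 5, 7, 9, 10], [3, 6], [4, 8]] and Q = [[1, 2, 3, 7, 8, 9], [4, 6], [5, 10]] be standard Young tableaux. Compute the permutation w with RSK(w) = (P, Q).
1 4 8 3 2 6 7 9 10 5

Reverse RSK: for i = n, n-1, ..., 1, locate i in Q, remove the corresponding corner cell from P, and reverse-bump its entry up through P; the value ejected from row 1 is w(i).

So w = 1 4 8 3 2 6 7 9 10 5.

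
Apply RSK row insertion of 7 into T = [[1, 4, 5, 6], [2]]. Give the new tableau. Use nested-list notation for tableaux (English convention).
[[1, 4, 5, 6, 7], [2]]

7 is larger than every entry of row 1, so it is appended to row 1. The new tableau is [[1, 4, 5, 6, 7], [2]].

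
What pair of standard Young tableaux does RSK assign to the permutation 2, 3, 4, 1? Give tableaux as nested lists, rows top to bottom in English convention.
Insert each entry of the permutation into P by Schensted row insertion, recording in Q the position of each new cell.

Insert 2: appended to row 1. P = [[2]].
Insert 3: appended to row 1. P = [[2, 3]].
Insert 4: appended to row 1. P = [[2, 3, 4]].
Insert 1: 1 bumps 2 from row 1; 2 starts row 2. P = [[1, 3, 4], [2]].

So P = [[1, 3, 4], [2]], Q = [[1, 2, 3], [4]].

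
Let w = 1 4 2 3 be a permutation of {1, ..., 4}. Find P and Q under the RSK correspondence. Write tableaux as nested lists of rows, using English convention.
P = [[1, 2, 3], [4]], Q = [[1, 2, 4], [3]]

Insert each entry of the permutation into P by Schensted row insertion, recording in Q the position of each new cell.

After inserting 1: P = [[1]].
After inserting 4: P = [[1, 4]].
After inserting 2: P = [[1, 2], [4]].
After inserting 3: P = [[1, 2, 3], [4]].

So P = [[1, 2, 3], [4]], Q = [[1, 2, 4], [3]].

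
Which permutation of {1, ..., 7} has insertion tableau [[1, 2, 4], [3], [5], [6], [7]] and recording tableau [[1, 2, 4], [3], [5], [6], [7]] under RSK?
Reverse the RSK construction: for i from n down to 1, find the cell of Q containing i, remove the entry at that cell from P, and reverse-bump it up through P; the value ejected from row 1 is w(i).

Step i=7: Q has 7 at row 5, column 1; remove 7 from row 5 of P and reverse-bump: 7 enters row 4 and ejects 6; 6 enters row 3 and ejects 5; 5 enters row 2 and ejects 3; 3 enters row 1 and ejects 2. So w(7) = 2. P is now [[1, 3, 4], [5], [6], [7]].
Step i=6: Q has 6 at row 4, column 1; remove 7 from row 4 of P and reverse-bump: 7 enters row 3 and ejects 6; 6 enters row 2 and ejects 5; 5 enters row 1 and ejects 4. So w(6) = 4. P is now [[1, 3, 5], [6], [7]].
Step i=5: Q has 5 at row 3, column 1; remove 7 from row 3 of P and reverse-bump: 7 enters row 2 and ejects 6; 6 enters row 1 and ejects 5. So w(5) = 5. P is now [[1, 3, 6], [7]].
Step i=4: Q has 4 at row 1, column 3; remove that cell from P, ejecting 6. So w(4) = 6. P is now [[1, 3], [7]].
Step i=3: Q has 3 at row 2, column 1; remove 7 from row 2 of P and reverse-bump: 7 enters row 1 and ejects 3. So w(3) = 3. P is now [[1, 7]].
Step i=2: Q has 2 at row 1, column 2; remove that cell from P, ejecting 7. So w(2) = 7. P is now [[1]].
Step i=1: Q has 1 at row 1, column 1; remove that cell from P, ejecting 1. So w(1) = 1. P is now [].

So w = 1 7 3 6 5 4 2.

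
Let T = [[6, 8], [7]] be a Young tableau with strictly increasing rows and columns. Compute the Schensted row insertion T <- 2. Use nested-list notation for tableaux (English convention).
[[2, 8], [6], [7]]

In row 1, 2 replaces 6 (the leftmost entry greater than 2); 6 is bumped to row 2. In row 2, 6 replaces 7 (the leftmost entry greater than 6); 7 is bumped to row 3. 7 starts a new row 3. The new tableau is [[2, 8], [6], [7]].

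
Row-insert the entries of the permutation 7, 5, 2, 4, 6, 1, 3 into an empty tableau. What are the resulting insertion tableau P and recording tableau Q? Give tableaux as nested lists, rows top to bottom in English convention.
P = [[1, 3, 6], [2, 4], [5], [7]], Q = [[1, 4, 5], [2, 7], [3], [6]]

Insert each entry of the permutation into P by Schensted row insertion, recording in Q the position of each new cell.

Insert 7: appended to row 1. P = [[7]], Q = [[1]].
Insert 5: 5 bumps 7 from row 1; 7 starts row 2. P = [[5], [7]], Q = [[1], [2]].
Insert 2: 2 bumps 5 from row 1; 5 bumps 7 from row 2; 7 starts row 3. P = [[2], [5], [7]], Q = [[1], [2], [3]].
Insert 4: appended to row 1. P = [[2, 4], [5], [7]], Q = [[1, 4], [2], [3]].
Insert 6: appended to row 1. P = [[2, 4, 6], [5], [7]], Q = [[1, 4, 5], [2], [3]].
Insert 1: 1 bumps 2 from row 1; 2 bumps 5 from row 2; 5 bumps 7 from row 3; 7 starts row 4. P = [[1, 4, 6], [2], [5], [7]], Q = [[1, 4, 5], [2], [3], [6]].
Insert 3: 3 bumps 4 from row 1; 4 appends to row 2. P = [[1, 3, 6], [2, 4], [5], [7]], Q = [[1, 4, 5], [2, 7], [3], [6]].

So P = [[1, 3, 6], [2, 4], [5], [7]], Q = [[1, 4, 5], [2, 7], [3], [6]].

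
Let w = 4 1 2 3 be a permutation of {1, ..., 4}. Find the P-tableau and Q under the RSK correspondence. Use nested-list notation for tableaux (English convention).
P = [[1, 2, 3], [4]], Q = [[1, 3, 4], [2]]

Insert each entry of the permutation into P by Schensted row insertion, recording in Q the position of each new cell.

After inserting 4: P = [[4]].
After inserting 1: P = [[1], [4]].
After inserting 2: P = [[1, 2], [4]].
After inserting 3: P = [[1, 2, 3], [4]].

So P = [[1, 2, 3], [4]], Q = [[1, 3, 4], [2]].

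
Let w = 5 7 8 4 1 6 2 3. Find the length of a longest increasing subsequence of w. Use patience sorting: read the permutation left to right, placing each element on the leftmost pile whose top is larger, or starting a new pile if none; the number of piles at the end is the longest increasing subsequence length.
5: new pile. tops = [5]
7: new pile. tops = [5, 7]
8: new pile. tops = [5, 7, 8]
4: onto pile 1 (replacing 5). tops = [4, 7, 8]
1: onto pile 1 (replacing 4). tops = [1, 7, 8]
6: onto pile 2 (replacing 7). tops = [1, 6, 8]
2: onto pile 2 (replacing 6). tops = [1, 2, 8]
3: onto pile 3 (replacing 8). tops = [1, 2, 3]

3 piles, so the longest increasing subsequence has length 3.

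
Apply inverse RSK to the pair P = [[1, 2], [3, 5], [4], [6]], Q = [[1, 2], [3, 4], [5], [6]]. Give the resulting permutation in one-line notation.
Reverse the RSK construction: for i from n down to 1, find the cell of Q containing i, remove the entry at that cell from P, and reverse-bump it up through P; the value ejected from row 1 is w(i).

Step i=6: Q has 6 at row 4, column 1; remove 6 from row 4 of P and reverse-bump: 6 enters row 3 and ejects 4; 4 enters row 2 and ejects 3; 3 enters row 1 and ejects 2. So w(6) = 2. P is now [[1, 3], [4, 5], [6]].
Step i=5: Q has 5 at row 3, column 1; remove 6 from row 3 of P and reverse-bump: 6 enters row 2 and ejects 5; 5 enters row 1 and ejects 3. So w(5) = 3. P is now [[1, 5], [4, 6]].
Step i=4: Q has 4 at row 2, column 2; remove 6 from row 2 of P and reverse-bump: 6 enters row 1 and ejects 5. So w(4) = 5. P is now [[1, 6], [4]].
Step i=3: Q has 3 at row 2, column 1; remove 4 from row 2 of P and reverse-bump: 4 enters row 1 and ejects 1. So w(3) = 1. P is now [[4, 6]].
Step i=2: Q has 2 at row 1, column 2; remove that cell from P, ejecting 6. So w(2) = 6. P is now [[4]].
Step i=1: Q has 1 at row 1, column 1; remove that cell from P, ejecting 4. So w(1) = 4. P is now [].

So w = 4 6 1 5 3 2.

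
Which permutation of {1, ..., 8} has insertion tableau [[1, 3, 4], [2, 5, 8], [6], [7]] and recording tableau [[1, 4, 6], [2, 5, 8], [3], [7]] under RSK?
7 2 1 6 5 8 3 4

Reverse RSK: for i = n, n-1, ..., 1, locate i in Q, remove the corresponding corner cell from P, and reverse-bump its entry up through P; the value ejected from row 1 is w(i).

So w = 7 2 1 6 5 8 3 4.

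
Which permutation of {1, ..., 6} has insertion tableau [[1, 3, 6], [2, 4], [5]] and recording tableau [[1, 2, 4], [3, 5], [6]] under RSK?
2 5 1 6 4 3

Reverse the RSK construction: for i from n down to 1, find the cell of Q containing i, remove the entry at that cell from P, and reverse-bump it up through P; the value ejected from row 1 is w(i).

Step i=6: Q has 6 at row 3, column 1; remove 5 from row 3 of P and reverse-bump: 5 enters row 2 and ejects 4; 4 enters row 1 and ejects 3. So w(6) = 3. P is now [[1, 4, 6], [2, 5]].
Step i=5: Q has 5 at row 2, column 2; remove 5 from row 2 of P and reverse-bump: 5 enters row 1 and ejects 4. So w(5) = 4. P is now [[1, 5, 6], [2]].
Step i=4: Q has 4 at row 1, column 3; remove that cell from P, ejecting 6. So w(4) = 6. P is now [[1, 5], [2]].
Step i=3: Q has 3 at row 2, column 1; remove 2 from row 2 of P and reverse-bump: 2 enters row 1 and ejects 1. So w(3) = 1. P is now [[2, 5]].
Step i=2: Q has 2 at row 1, column 2; remove that cell from P, ejecting 5. So w(2) = 5. P is now [[2]].
Step i=1: Q has 1 at row 1, column 1; remove that cell from P, ejecting 2. So w(1) = 2. P is now [].

So w = 2 5 1 6 4 3.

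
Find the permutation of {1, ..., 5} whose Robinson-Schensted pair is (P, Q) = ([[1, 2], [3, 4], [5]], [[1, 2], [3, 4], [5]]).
Reverse the RSK construction: for i from n down to 1, find the cell of Q containing i, remove the entry at that cell from P, and reverse-bump it up through P; the value ejected from row 1 is w(i).

Step i=5: Q has 5 at row 3, column 1; remove 5 from row 3 of P and reverse-bump: 5 enters row 2 and ejects 4; 4 enters row 1 and ejects 2. So w(5) = 2. P is now [[1, 4], [3, 5]].
Step i=4: Q has 4 at row 2, column 2; remove 5 from row 2 of P and reverse-bump: 5 enters row 1 and ejects 4. So w(4) = 4. P is now [[1, 5], [3]].
Step i=3: Q has 3 at row 2, column 1; remove 3 from row 2 of P and reverse-bump: 3 enters row 1 and ejects 1. So w(3) = 1. P is now [[3, 5]].
Step i=2: Q has 2 at row 1, column 2; remove that cell from P, ejecting 5. So w(2) = 5. P is now [[3]].
Step i=1: Q has 1 at row 1, column 1; remove that cell from P, ejecting 3. So w(1) = 3. P is now [].

So w = 3 5 1 4 2.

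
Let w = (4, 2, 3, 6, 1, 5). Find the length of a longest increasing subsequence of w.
3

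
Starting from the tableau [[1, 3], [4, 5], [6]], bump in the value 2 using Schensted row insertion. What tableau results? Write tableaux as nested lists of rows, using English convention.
In row 1, 2 replaces 3 (the leftmost entry greater than 2); 3 is bumped to row 2. In row 2, 3 replaces 4 (the leftmost entry greater than 3); 4 is bumped to row 3. In row 3, 4 replaces 6 (the leftmost entry greater than 4); 6 is bumped to row 4. 6 starts a new row 4. The new tableau is [[1, 2], [3, 5], [4], [6]].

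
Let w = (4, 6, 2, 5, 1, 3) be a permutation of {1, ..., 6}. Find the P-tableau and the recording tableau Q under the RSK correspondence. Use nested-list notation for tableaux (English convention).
Insert each entry of the permutation into P by Schensted row insertion, recording in Q the position of each new cell.

Insert 4: appended to row 1. P = [[4]], Q = [[1]].
Insert 6: appended to row 1. P = [[4, 6]], Q = [[1, 2]].
Insert 2: 2 bumps 4 from row 1; 4 starts row 2. P = [[2, 6], [4]], Q = [[1, 2], [3]].
Insert 5: 5 bumps 6 from row 1; 6 appends to row 2. P = [[2, 5], [4, 6]], Q = [[1, 2], [3, 4]].
Insert 1: 1 bumps 2 from row 1; 2 bumps 4 from row 2; 4 starts row 3. P = [[1, 5], [2, 6], [4]], Q = [[1, 2], [3, 4], [5]].
Insert 3: 3 bumps 5 from row 1; 5 bumps 6 from row 2; 6 appends to row 3. P = [[1, 3], [2, 5], [4, 6]], Q = [[1, 2], [3, 4], [5, 6]].

So P = [[1, 3], [2, 5], [4, 6]], Q = [[1, 2], [3, 4], [5, 6]].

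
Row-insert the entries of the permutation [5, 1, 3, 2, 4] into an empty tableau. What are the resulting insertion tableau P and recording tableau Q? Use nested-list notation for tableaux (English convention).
P = [[1, 2, 4], [3], [5]], Q = [[1, 3, 5], [2], [4]]

Insert each entry of the permutation into P by Schensted row insertion, recording in Q the position of each new cell.

Insert 5: appended to row 1. P = [[5]].
Insert 1: 1 bumps 5 from row 1; 5 starts row 2. P = [[1], [5]].
Insert 3: appended to row 1. P = [[1, 3], [5]].
Insert 2: 2 bumps 3 from row 1; 3 bumps 5 from row 2; 5 starts row 3. P = [[1, 2], [3], [5]].
Insert 4: appended to row 1. P = [[1, 2, 4], [3], [5]].

So P = [[1, 2, 4], [3], [5]], Q = [[1, 3, 5], [2], [4]].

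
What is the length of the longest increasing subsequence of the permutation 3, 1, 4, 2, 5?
3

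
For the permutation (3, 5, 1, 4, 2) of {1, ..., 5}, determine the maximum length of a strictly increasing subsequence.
2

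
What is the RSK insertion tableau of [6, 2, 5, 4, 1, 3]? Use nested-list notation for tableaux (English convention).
Insert 6: appended to row 1. P = [[6]].
Insert 2: 2 bumps 6 from row 1; 6 starts row 2. P = [[2], [6]].
Insert 5: appended to row 1. P = [[2, 5], [6]].
Insert 4: 4 bumps 5 from row 1; 5 bumps 6 from row 2; 6 starts row 3. P = [[2, 4], [5], [6]].
Insert 1: 1 bumps 2 from row 1; 2 bumps 5 from row 2; 5 bumps 6 from row 3; 6 starts row 4. P = [[1, 4], [2], [5], [6]].
Insert 3: 3 bumps 4 from row 1; 4 appends to row 2. P = [[1, 3], [2, 4], [5], [6]].

So P = [[1, 3], [2, 4], [5], [6]].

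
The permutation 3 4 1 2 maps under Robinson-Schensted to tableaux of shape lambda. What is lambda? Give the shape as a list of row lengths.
Row-insert each entry into an empty tableau.

After inserting 3: P = [[3]].
After inserting 4: P = [[3, 4]].
After inserting 1: P = [[1, 4], [3]].
After inserting 2: P = [[1, 2], [3, 4]].

The final insertion tableau P = [[1, 2], [3, 4]] has shape [2, 2].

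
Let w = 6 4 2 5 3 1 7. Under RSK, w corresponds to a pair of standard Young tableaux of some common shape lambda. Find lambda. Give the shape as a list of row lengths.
[3, 2, 1, 1]

Row-insert each entry into an empty tableau.

After inserting 6: P = [[6]].
After inserting 4: P = [[4], [6]].
After inserting 2: P = [[2], [4], [6]].
After inserting 5: P = [[2, 5], [4], [6]].
After inserting 3: P = [[2, 3], [4, 5], [6]].
After inserting 1: P = [[1, 3], [2, 5], [4], [6]].
After inserting 7: P = [[1, 3, 7], [2, 5], [4], [6]].

The final insertion tableau P = [[1, 3, 7], [2, 5], [4], [6]] has shape [3, 2, 1, 1].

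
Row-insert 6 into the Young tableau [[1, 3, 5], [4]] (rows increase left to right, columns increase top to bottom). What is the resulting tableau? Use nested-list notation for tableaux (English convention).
6 is larger than every entry of row 1, so it is appended to row 1. The new tableau is [[1, 3, 5, 6], [4]].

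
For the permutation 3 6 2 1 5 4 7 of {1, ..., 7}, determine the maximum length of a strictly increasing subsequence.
3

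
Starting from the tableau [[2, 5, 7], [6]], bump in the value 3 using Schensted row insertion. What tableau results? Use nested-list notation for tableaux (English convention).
[[2, 3, 7], [5], [6]]

In row 1, 3 replaces 5 (the leftmost entry greater than 3); 5 is bumped to row 2. In row 2, 5 replaces 6 (the leftmost entry greater than 5); 6 is bumped to row 3. 6 starts a new row 3. The new tableau is [[2, 3, 7], [5], [6]].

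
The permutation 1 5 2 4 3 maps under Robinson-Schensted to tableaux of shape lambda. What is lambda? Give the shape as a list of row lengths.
Row-insert each entry into an empty tableau.

After inserting 1: P = [[1]].
After inserting 5: P = [[1, 5]].
After inserting 2: P = [[1, 2], [5]].
After inserting 4: P = [[1, 2, 4], [5]].
After inserting 3: P = [[1, 2, 3], [4], [5]].

The final insertion tableau P = [[1, 2, 3], [4], [5]] has shape [3, 1, 1].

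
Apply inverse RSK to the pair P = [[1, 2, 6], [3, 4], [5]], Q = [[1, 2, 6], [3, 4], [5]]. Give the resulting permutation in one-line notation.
Reverse the RSK construction: for i from n down to 1, find the cell of Q containing i, remove the entry at that cell from P, and reverse-bump it up through P; the value ejected from row 1 is w(i).

Step i=6: Q has 6 at row 1, column 3; remove that cell from P, ejecting 6. So w(6) = 6. P is now [[1, 2], [3, 4], [5]].
Step i=5: Q has 5 at row 3, column 1; remove 5 from row 3 of P and reverse-bump: 5 enters row 2 and ejects 4; 4 enters row 1 and ejects 2. So w(5) = 2. P is now [[1, 4], [3, 5]].
Step i=4: Q has 4 at row 2, column 2; remove 5 from row 2 of P and reverse-bump: 5 enters row 1 and ejects 4. So w(4) = 4. P is now [[1, 5], [3]].
Step i=3: Q has 3 at row 2, column 1; remove 3 from row 2 of P and reverse-bump: 3 enters row 1 and ejects 1. So w(3) = 1. P is now [[3, 5]].
Step i=2: Q has 2 at row 1, column 2; remove that cell from P, ejecting 5. So w(2) = 5. P is now [[3]].
Step i=1: Q has 1 at row 1, column 1; remove that cell from P, ejecting 3. So w(1) = 3. P is now [].

So w = 3 5 1 4 2 6.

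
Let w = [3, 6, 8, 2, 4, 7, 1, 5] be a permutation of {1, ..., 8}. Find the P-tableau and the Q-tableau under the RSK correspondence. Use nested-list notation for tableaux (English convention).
P = [[1, 4, 5], [2, 6, 7], [3, 8]], Q = [[1, 2, 3], [4, 5, 6], [7, 8]]

Insert each entry of the permutation into P by Schensted row insertion, recording in Q the position of each new cell.

Insert 3: appended to row 1. P = [[3]], Q = [[1]].
Insert 6: appended to row 1. P = [[3, 6]], Q = [[1, 2]].
Insert 8: appended to row 1. P = [[3, 6, 8]], Q = [[1, 2, 3]].
Insert 2: 2 bumps 3 from row 1; 3 starts row 2. P = [[2, 6, 8], [3]], Q = [[1, 2, 3], [4]].
Insert 4: 4 bumps 6 from row 1; 6 appends to row 2. P = [[2, 4, 8], [3, 6]], Q = [[1, 2, 3], [4, 5]].
Insert 7: 7 bumps 8 from row 1; 8 appends to row 2. P = [[2, 4, 7], [3, 6, 8]], Q = [[1, 2, 3], [4, 5, 6]].
Insert 1: 1 bumps 2 from row 1; 2 bumps 3 from row 2; 3 starts row 3. P = [[1, 4, 7], [2, 6, 8], [3]], Q = [[1, 2, 3], [4, 5, 6], [7]].
Insert 5: 5 bumps 7 from row 1; 7 bumps 8 from row 2; 8 appends to row 3. P = [[1, 4, 5], [2, 6, 7], [3, 8]], Q = [[1, 2, 3], [4, 5, 6], [7, 8]].

So P = [[1, 4, 5], [2, 6, 7], [3, 8]], Q = [[1, 2, 3], [4, 5, 6], [7, 8]].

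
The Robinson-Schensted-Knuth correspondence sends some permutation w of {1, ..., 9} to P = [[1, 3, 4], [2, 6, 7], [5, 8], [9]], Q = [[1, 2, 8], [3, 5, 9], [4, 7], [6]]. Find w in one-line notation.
Reverse the RSK construction: for i from n down to 1, find the cell of Q containing i, remove the entry at that cell from P, and reverse-bump it up through P; the value ejected from row 1 is w(i).

Step i=9: Q has 9 at row 2, column 3; remove 7 from row 2 of P and reverse-bump: 7 enters row 1 and ejects 4. So w(9) = 4. P is now [[1, 3, 7], [2, 6], [5, 8], [9]].
Step i=8: Q has 8 at row 1, column 3; remove that cell from P, ejecting 7. So w(8) = 7. P is now [[1, 3], [2, 6], [5, 8], [9]].
Step i=7: Q has 7 at row 3, column 2; remove 8 from row 3 of P and reverse-bump: 8 enters row 2 and ejects 6; 6 enters row 1 and ejects 3. So w(7) = 3. P is now [[1, 6], [2, 8], [5], [9]].
Step i=6: Q has 6 at row 4, column 1; remove 9 from row 4 of P and reverse-bump: 9 enters row 3 and ejects 5; 5 enters row 2 and ejects 2; 2 enters row 1 and ejects 1. So w(6) = 1. P is now [[2, 6], [5, 8], [9]].
Step i=5: Q has 5 at row 2, column 2; remove 8 from row 2 of P and reverse-bump: 8 enters row 1 and ejects 6. So w(5) = 6. P is now [[2, 8], [5], [9]].
Step i=4: Q has 4 at row 3, column 1; remove 9 from row 3 of P and reverse-bump: 9 enters row 2 and ejects 5; 5 enters row 1 and ejects 2. So w(4) = 2. P is now [[5, 8], [9]].
Step i=3: Q has 3 at row 2, column 1; remove 9 from row 2 of P and reverse-bump: 9 enters row 1 and ejects 8. So w(3) = 8. P is now [[5, 9]].
Step i=2: Q has 2 at row 1, column 2; remove that cell from P, ejecting 9. So w(2) = 9. P is now [[5]].
Step i=1: Q has 1 at row 1, column 1; remove that cell from P, ejecting 5. So w(1) = 5. P is now [].

So w = 5 9 8 2 6 1 3 7 4.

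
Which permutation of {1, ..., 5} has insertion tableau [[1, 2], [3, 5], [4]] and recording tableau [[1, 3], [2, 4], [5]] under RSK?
4 1 5 3 2

Reverse the RSK construction: for i from n down to 1, find the cell of Q containing i, remove the entry at that cell from P, and reverse-bump it up through P; the value ejected from row 1 is w(i).

Step i=5: Q has 5 at row 3, column 1; remove 4 from row 3 of P and reverse-bump: 4 enters row 2 and ejects 3; 3 enters row 1 and ejects 2. So w(5) = 2. P is now [[1, 3], [4, 5]].
Step i=4: Q has 4 at row 2, column 2; remove 5 from row 2 of P and reverse-bump: 5 enters row 1 and ejects 3. So w(4) = 3. P is now [[1, 5], [4]].
Step i=3: Q has 3 at row 1, column 2; remove that cell from P, ejecting 5. So w(3) = 5. P is now [[1], [4]].
Step i=2: Q has 2 at row 2, column 1; remove 4 from row 2 of P and reverse-bump: 4 enters row 1 and ejects 1. So w(2) = 1. P is now [[4]].
Step i=1: Q has 1 at row 1, column 1; remove that cell from P, ejecting 4. So w(1) = 4. P is now [].

So w = 4 1 5 3 2.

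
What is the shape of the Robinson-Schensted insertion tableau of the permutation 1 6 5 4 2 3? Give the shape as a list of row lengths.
[3, 1, 1, 1]

Row-insert each entry into an empty tableau.

After inserting 1: P = [[1]].
After inserting 6: P = [[1, 6]].
After inserting 5: P = [[1, 5], [6]].
After inserting 4: P = [[1, 4], [5], [6]].
After inserting 2: P = [[1, 2], [4], [5], [6]].
After inserting 3: P = [[1, 2, 3], [4], [5], [6]].

The final insertion tableau P = [[1, 2, 3], [4], [5], [6]] has shape [3, 1, 1, 1].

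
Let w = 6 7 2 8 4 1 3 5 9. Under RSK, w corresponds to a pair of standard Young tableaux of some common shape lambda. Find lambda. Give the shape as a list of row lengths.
Row-insert each entry into an empty tableau.

After inserting 6: P = [[6]].
After inserting 7: P = [[6, 7]].
After inserting 2: P = [[2, 7], [6]].
After inserting 8: P = [[2, 7, 8], [6]].
After inserting 4: P = [[2, 4, 8], [6, 7]].
After inserting 1: P = [[1, 4, 8], [2, 7], [6]].
After inserting 3: P = [[1, 3, 8], [2, 4], [6, 7]].
After inserting 5: P = [[1, 3, 5], [2, 4, 8], [6, 7]].
After inserting 9: P = [[1, 3, 5, 9], [2, 4, 8], [6, 7]].

The final insertion tableau P = [[1, 3, 5, 9], [2, 4, 8], [6, 7]] has shape [4, 3, 2].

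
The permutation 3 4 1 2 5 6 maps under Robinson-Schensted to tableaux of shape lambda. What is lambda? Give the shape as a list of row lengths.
Row-insert each entry into an empty tableau.

After inserting 3: P = [[3]].
After inserting 4: P = [[3, 4]].
After inserting 1: P = [[1, 4], [3]].
After inserting 2: P = [[1, 2], [3, 4]].
After inserting 5: P = [[1, 2, 5], [3, 4]].
After inserting 6: P = [[1, 2, 5, 6], [3, 4]].

The final insertion tableau P = [[1, 2, 5, 6], [3, 4]] has shape [4, 2].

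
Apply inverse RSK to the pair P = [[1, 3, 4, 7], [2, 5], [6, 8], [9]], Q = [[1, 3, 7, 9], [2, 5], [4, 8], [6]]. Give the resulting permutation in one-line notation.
Reverse the RSK construction: for i from n down to 1, find the cell of Q containing i, remove the entry at that cell from P, and reverse-bump it up through P; the value ejected from row 1 is w(i).

Step i=9: Q has 9 at row 1, column 4; remove that cell from P, ejecting 7. So w(9) = 7. P is now [[1, 3, 4], [2, 5], [6, 8], [9]].
Step i=8: Q has 8 at row 3, column 2; remove 8 from row 3 of P and reverse-bump: 8 enters row 2 and ejects 5; 5 enters row 1 and ejects 4. So w(8) = 4. P is now [[1, 3, 5], [2, 8], [6], [9]].
Step i=7: Q has 7 at row 1, column 3; remove that cell from P, ejecting 5. So w(7) = 5. P is now [[1, 3], [2, 8], [6], [9]].
Step i=6: Q has 6 at row 4, column 1; remove 9 from row 4 of P and reverse-bump: 9 enters row 3 and ejects 6; 6 enters row 2 and ejects 2; 2 enters row 1 and ejects 1. So w(6) = 1. P is now [[2, 3], [6, 8], [9]].
Step i=5: Q has 5 at row 2, column 2; remove 8 from row 2 of P and reverse-bump: 8 enters row 1 and ejects 3. So w(5) = 3. P is now [[2, 8], [6], [9]].
Step i=4: Q has 4 at row 3, column 1; remove 9 from row 3 of P and reverse-bump: 9 enters row 2 and ejects 6; 6 enters row 1 and ejects 2. So w(4) = 2. P is now [[6, 8], [9]].
Step i=3: Q has 3 at row 1, column 2; remove that cell from P, ejecting 8. So w(3) = 8. P is now [[6], [9]].
Step i=2: Q has 2 at row 2, column 1; remove 9 from row 2 of P and reverse-bump: 9 enters row 1 and ejects 6. So w(2) = 6. P is now [[9]].
Step i=1: Q has 1 at row 1, column 1; remove that cell from P, ejecting 9. So w(1) = 9. P is now [].

So w = 9 6 8 2 3 1 5 4 7.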